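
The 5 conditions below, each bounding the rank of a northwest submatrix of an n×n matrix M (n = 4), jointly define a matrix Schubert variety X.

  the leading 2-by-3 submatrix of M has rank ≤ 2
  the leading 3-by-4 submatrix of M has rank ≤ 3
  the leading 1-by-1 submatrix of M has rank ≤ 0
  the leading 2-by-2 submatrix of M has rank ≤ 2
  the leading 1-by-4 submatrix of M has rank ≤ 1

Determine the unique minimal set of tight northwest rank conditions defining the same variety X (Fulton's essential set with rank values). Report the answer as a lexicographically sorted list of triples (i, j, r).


Recovering R(i,j) via the rank-extension bound from the 5 conditions:

  i=1: 0  1  1  1
  i=2: 1  2  2  2
  i=3: 1  2  3  3
  i=4: 1  2  3  4

so w = (2, 1, 3, 4).

D(w) has 1 cell with 1 SE-corner; essential set:

[(1, 1, 0)]


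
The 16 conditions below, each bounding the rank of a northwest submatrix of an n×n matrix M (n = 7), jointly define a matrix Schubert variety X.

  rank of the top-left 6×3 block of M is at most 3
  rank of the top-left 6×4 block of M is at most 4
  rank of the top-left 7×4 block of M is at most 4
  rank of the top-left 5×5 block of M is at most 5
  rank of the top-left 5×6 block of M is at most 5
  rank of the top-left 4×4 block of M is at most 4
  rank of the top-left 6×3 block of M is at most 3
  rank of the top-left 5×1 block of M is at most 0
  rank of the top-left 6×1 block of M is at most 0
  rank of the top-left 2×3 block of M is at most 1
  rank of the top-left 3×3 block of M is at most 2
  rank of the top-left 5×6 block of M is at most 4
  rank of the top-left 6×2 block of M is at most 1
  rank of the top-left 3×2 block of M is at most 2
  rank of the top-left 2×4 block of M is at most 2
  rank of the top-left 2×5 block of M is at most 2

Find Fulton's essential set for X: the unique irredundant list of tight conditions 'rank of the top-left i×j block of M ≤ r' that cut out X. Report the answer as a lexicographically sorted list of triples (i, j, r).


Propagating the 16 rank bounds to every northwest block:

  i=1: 0, 1, 1, 1, 1, 1, 1
  i=2: 0, 1, 1, 2, 2, 2, 2
  i=3: 0, 1, 2, 3, 3, 3, 3
  i=4: 0, 1, 2, 3, 4, 4, 4
  i=5: 0, 1, 2, 3, 4, 4, 5
  i=6: 0, 1, 2, 3, 4, 5, 6
  i=7: 1, 2, 3, 4, 5, 6, 7

hence w(1..7) = (2, 4, 3, 5, 7, 6, 1).

ℓ(w)=8; the 3 essential cells (i,j,r):

[(2, 3, 1), (5, 6, 4), (6, 1, 0)]


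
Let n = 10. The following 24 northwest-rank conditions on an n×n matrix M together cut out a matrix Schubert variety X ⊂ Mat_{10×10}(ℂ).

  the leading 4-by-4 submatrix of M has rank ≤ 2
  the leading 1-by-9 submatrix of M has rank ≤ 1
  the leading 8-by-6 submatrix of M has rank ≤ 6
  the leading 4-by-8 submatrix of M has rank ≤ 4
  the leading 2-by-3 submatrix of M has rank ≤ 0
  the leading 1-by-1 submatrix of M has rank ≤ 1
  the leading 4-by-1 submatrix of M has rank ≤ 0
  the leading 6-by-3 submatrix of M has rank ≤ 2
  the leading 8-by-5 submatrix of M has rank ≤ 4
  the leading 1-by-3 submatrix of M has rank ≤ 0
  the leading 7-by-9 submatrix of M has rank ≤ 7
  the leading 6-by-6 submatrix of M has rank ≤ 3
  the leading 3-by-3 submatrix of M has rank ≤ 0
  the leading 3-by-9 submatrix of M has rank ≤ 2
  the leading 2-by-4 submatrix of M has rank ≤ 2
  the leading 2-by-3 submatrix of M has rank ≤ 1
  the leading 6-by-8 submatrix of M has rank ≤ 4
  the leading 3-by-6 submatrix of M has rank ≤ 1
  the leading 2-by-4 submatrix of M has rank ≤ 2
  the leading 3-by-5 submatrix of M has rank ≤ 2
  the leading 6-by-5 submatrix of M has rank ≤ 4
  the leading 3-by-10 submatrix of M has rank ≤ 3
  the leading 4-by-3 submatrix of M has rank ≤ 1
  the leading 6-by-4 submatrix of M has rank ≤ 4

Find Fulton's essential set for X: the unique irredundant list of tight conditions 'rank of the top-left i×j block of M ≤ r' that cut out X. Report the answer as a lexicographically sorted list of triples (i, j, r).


Reconstructing r_w from the 24 given conditions:

  row 1: 0, 0, 0, 1, 1, 1, 1, 1, 1, 1
  row 2: 0, 0, 0, 1, 1, 1, 2, 2, 2, 2
  row 3: 0, 0, 0, 1, 1, 1, 2, 2, 2, 3
  row 4: 0, 1, 1, 2, 2, 2, 3, 3, 3, 4
  row 5: 1, 2, 2, 3, 3, 3, 4, 4, 4, 5
  row 6: 1, 2, 2, 3, 3, 3, 4, 4, 5, 6
  row 7: 1, 2, 3, 4, 4, 4, 5, 5, 6, 7
  row 8: 1, 2, 3, 4, 4, 5, 6, 6, 7, 8
  row 9: 1, 2, 3, 4, 5, 6, 7, 7, 8, 9
  row 10: 1, 2, 3, 4, 5, 6, 7, 8, 9, 10

so w = (4, 7, 10, 2, 1, 9, 3, 6, 5, 8).

ℓ(w)=21; the 8 essential cells (i,j,r):

[(3, 3, 0), (3, 6, 1), (3, 9, 2), (4, 1, 0), (6, 3, 2), (6, 6, 3), (6, 8, 4), (8, 5, 4)]


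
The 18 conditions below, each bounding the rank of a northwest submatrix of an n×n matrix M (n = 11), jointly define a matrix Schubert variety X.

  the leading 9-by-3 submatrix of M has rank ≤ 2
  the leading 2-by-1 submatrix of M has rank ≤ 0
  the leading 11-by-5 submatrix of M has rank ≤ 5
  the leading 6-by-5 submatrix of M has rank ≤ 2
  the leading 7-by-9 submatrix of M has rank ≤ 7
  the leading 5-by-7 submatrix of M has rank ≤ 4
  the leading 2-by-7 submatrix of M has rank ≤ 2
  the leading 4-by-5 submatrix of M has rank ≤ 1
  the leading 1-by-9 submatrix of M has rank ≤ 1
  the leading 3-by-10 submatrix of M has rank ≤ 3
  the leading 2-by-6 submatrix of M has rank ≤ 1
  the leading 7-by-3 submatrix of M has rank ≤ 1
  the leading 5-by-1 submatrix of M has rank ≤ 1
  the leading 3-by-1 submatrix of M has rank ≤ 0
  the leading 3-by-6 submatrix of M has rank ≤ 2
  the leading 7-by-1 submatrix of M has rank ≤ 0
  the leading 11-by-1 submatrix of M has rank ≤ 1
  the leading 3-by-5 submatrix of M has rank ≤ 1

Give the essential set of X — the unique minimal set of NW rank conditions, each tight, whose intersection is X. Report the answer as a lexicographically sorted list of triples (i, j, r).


Reconstructing r_w from the 18 given conditions:

  i=1: 0  1  1  1  1  1  1  1  1  1  1
  i=2: 0  1  1  1  1  1  2  2  2  2  2
  i=3: 0  1  1  1  1  2  3  3  3  3  3
  i=4: 0  1  1  1  1  2  3  4  4  4  4
  i=5: 0  1  1  2  2  3  4  5  5  5  5
  i=6: 0  1  1  2  2  3  4  5  6  6  6
  i=7: 0  1  1  2  3  4  5  6  7  7  7
  i=8: 1  2  2  3  4  5  6  7  8  8  8
  i=9: 1  2  2  3  4  5  6  7  8  9  9
  i=10: 1  2  3  4  5  6  7  8  9  10  10
  i=11: 1  2  3  4  5  6  7  8  9  10  11

second differences of R give the permutation w = (2, 7, 6, 8, 4, 9, 5, 1, 10, 3, 11).

6 SE-corners of the 22-cell Rothe diagram give Ess(w):

[(2, 6, 1), (4, 5, 1), (6, 5, 2), (7, 1, 0), (7, 3, 1), (9, 3, 2)]


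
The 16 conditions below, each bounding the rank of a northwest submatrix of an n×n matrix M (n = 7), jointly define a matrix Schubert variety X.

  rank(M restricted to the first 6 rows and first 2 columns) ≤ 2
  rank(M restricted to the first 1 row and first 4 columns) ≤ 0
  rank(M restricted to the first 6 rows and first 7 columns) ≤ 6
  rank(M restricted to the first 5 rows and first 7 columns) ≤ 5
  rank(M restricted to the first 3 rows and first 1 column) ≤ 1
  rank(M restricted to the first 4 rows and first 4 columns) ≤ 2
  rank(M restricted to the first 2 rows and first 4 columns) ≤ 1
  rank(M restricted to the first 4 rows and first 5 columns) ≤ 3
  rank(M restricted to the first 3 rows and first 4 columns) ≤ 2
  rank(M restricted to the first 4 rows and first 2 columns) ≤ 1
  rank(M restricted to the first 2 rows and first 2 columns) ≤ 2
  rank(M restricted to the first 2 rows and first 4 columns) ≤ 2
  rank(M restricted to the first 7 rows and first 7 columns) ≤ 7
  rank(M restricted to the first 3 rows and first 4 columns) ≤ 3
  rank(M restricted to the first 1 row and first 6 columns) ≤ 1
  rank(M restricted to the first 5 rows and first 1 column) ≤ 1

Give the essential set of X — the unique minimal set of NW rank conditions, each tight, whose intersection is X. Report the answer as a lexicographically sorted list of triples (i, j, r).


The tightest implied rank at each (i,j), from the 16 conditions:

  row 1: 0 0 0 0 1 1 1
  row 2: 1 1 1 1 2 2 2
  row 3: 1 1 2 2 3 3 3
  row 4: 1 1 2 2 3 4 4
  row 5: 1 2 3 3 4 5 5
  row 6: 1 2 3 4 5 6 6
  row 7: 1 2 3 4 5 6 7

hence w(1..7) = (5, 1, 3, 6, 2, 4, 7).

D(w) has 7 cells with 3 SE-corners; essential set:

[(1, 4, 0), (4, 2, 1), (4, 4, 2)]


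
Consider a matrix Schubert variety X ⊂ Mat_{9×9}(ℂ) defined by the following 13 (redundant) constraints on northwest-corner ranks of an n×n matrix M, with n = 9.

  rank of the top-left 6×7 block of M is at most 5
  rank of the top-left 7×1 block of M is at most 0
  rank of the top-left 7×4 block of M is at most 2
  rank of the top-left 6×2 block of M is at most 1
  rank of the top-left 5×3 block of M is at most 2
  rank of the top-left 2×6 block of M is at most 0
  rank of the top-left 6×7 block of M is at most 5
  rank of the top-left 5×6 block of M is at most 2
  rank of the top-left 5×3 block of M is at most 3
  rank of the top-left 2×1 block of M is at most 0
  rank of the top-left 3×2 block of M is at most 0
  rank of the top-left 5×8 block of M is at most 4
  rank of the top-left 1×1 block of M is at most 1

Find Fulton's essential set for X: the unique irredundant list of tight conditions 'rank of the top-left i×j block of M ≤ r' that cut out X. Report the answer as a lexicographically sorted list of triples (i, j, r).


Rank table r_w(9×9) implied by the 13 constraints:

  0 | 0 | 0 | 0 | 0 | 0 | 1 | 1 | 1
  0 | 0 | 0 | 0 | 0 | 0 | 1 | 2 | 2
  0 | 0 | 1 | 1 | 1 | 1 | 2 | 3 | 3
  0 | 1 | 2 | 2 | 2 | 2 | 3 | 4 | 4
  0 | 1 | 2 | 2 | 2 | 2 | 3 | 4 | 5
  0 | 1 | 2 | 2 | 3 | 3 | 4 | 5 | 6
  0 | 1 | 2 | 2 | 3 | 4 | 5 | 6 | 7
  1 | 2 | 3 | 3 | 4 | 5 | 6 | 7 | 8
  1 | 2 | 3 | 4 | 5 | 6 | 7 | 8 | 9

so w = (7, 8, 3, 2, 9, 5, 6, 1, 4).

Fulton essential set (5 of the 23 Rothe cells):

[(2, 6, 0), (3, 2, 0), (5, 6, 2), (7, 1, 0), (7, 4, 2)]


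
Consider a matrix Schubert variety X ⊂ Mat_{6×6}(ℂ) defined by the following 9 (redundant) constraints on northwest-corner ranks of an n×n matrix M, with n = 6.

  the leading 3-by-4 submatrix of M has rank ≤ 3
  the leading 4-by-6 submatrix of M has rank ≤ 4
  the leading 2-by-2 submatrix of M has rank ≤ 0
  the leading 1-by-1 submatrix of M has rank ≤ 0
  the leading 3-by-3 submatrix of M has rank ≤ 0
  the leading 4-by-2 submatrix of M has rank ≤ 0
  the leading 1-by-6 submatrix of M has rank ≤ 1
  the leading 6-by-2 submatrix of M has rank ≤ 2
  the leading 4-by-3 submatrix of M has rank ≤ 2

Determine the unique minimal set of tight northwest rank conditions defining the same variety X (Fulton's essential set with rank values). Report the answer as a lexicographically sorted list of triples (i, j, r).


Computing R[i][j] = min implied NW-rank bound (n=6, 9 conditions):

  row 1: 0 0 0 1 1 1
  row 2: 0 0 0 1 2 2
  row 3: 0 0 0 1 2 3
  row 4: 0 0 1 2 3 4
  row 5: 1 1 2 3 4 5
  row 6: 1 2 3 4 5 6

hence w(1..6) = (4, 5, 6, 3, 1, 2).

ℓ(w)=11; the 2 essential cells (i,j,r):

[(3, 3, 0), (4, 2, 0)]


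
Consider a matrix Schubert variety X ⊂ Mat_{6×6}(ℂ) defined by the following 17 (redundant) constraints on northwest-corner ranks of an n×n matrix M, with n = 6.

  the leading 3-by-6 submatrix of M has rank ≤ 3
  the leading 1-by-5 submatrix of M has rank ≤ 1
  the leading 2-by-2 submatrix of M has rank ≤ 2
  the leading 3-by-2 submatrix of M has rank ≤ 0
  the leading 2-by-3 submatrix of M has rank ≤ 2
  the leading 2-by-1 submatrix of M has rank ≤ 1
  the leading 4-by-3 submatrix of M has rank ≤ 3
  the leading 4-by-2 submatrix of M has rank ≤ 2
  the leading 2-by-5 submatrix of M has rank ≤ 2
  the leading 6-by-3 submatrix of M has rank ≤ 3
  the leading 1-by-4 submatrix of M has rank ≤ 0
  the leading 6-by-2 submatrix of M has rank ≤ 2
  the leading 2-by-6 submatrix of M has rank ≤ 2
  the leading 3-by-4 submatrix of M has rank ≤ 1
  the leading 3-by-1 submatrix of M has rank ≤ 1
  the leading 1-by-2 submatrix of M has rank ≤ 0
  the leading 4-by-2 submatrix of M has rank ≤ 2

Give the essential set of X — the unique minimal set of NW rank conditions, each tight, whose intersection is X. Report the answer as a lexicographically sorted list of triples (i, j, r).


Reconstructing r_w from the 17 given conditions:

  R[1]: 0 0 0 0 1 1
  R[2]: 0 0 1 1 2 2
  R[3]: 0 0 1 1 2 3
  R[4]: 1 1 2 2 3 4
  R[5]: 1 2 3 3 4 5
  R[6]: 1 2 3 4 5 6

the unique w with this rank table is (5, 3, 6, 1, 2, 4).

Fulton essential set (3 of the 9 Rothe cells):

[(1, 4, 0), (3, 2, 0), (3, 4, 1)]


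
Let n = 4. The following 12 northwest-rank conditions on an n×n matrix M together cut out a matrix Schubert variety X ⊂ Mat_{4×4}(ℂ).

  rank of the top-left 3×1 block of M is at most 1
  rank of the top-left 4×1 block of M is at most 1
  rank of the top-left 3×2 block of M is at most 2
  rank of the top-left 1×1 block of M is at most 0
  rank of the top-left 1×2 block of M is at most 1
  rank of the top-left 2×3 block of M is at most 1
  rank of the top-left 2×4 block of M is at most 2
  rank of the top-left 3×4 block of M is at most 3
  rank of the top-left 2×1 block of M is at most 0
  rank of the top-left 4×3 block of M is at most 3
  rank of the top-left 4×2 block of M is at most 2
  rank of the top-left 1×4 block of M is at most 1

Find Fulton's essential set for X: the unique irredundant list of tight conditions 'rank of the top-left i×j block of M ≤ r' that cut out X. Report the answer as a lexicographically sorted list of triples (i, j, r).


Rank table r_w(4×4) implied by the 12 constraints:

  i=1: 0  1  1  1
  i=2: 0  1  1  2
  i=3: 1  2  2  3
  i=4: 1  2  3  4

hence w(1..4) = (2, 4, 1, 3).

D(w) has 3 cells with 2 SE-corners; essential set:

[(2, 1, 0), (2, 3, 1)]


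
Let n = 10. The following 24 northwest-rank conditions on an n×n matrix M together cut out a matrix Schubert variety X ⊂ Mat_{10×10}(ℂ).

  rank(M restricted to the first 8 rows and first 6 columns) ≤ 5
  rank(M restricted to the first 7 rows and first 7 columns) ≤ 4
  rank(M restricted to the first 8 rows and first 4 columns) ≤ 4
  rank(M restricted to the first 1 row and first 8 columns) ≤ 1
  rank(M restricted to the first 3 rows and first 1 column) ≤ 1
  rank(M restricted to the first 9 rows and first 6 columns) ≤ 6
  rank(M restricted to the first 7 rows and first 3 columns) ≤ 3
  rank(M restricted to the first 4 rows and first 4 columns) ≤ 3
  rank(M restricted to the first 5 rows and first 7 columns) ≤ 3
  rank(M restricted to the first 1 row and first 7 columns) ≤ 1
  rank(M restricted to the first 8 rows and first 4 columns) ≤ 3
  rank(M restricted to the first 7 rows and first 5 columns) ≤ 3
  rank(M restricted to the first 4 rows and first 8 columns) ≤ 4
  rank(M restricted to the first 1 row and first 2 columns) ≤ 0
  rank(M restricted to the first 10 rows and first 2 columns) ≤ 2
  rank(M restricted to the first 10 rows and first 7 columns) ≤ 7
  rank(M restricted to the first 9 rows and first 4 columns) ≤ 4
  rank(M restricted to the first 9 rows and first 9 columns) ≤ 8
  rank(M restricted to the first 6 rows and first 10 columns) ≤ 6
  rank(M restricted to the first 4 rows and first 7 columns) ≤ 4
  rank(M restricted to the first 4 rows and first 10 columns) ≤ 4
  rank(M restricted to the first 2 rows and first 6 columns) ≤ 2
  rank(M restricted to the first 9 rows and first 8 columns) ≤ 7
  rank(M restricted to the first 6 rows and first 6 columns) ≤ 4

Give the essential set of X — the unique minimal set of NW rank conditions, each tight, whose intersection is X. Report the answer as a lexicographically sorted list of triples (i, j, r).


Reconstructing r_w from the 24 given conditions:

  0  0  1  1  1  1  1  1  1  1
  1  1  2  2  2  2  2  2  2  2
  1  2  3  3  3  3  3  3  3  3
  1  2  3  3  3  3  3  4  4  4
  1  2  3  3  3  3  3  4  5  5
  1  2  3  3  3  4  4  5  6  6
  1  2  3  3  3  4  4  5  6  7
  1  2  3  3  4  5  5  6  7  8
  1  2  3  4  5  6  6  7  8  9
  1  2  3  4  5  6  7  8  9  10

second differences of R give the permutation w = (3, 1, 2, 8, 9, 6, 10, 5, 4, 7).

Rothe diagram D(w) (16 cells), 5 SE-corners (essential conditions):

[(1, 2, 0), (5, 7, 3), (7, 5, 3), (7, 7, 4), (8, 4, 3)]


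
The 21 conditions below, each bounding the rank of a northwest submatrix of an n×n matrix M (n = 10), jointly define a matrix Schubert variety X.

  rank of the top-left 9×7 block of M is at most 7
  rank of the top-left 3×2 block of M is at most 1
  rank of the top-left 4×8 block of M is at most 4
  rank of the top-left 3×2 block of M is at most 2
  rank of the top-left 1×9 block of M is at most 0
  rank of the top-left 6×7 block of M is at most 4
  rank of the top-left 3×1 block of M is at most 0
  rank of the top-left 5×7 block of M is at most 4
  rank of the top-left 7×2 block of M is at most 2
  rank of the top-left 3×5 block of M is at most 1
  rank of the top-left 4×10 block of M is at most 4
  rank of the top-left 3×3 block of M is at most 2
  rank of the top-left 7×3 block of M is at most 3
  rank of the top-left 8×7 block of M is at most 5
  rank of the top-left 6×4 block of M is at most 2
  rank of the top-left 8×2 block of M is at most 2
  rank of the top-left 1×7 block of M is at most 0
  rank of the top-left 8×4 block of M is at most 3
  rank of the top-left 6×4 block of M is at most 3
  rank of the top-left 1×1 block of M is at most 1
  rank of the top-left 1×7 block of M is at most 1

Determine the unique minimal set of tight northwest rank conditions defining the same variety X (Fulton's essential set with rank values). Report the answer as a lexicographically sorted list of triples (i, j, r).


Reconstructing r_w from the 21 given conditions:

  R[1]: 0 0 0 0 0 0 0 0 0 1
  R[2]: 0 1 1 1 1 1 1 1 1 2
  R[3]: 0 1 1 1 1 2 2 2 2 3
  R[4]: 1 2 2 2 2 3 3 3 3 4
  R[5]: 1 2 2 2 3 4 4 4 4 5
  R[6]: 1 2 2 2 3 4 4 5 5 6
  R[7]: 1 2 3 3 4 5 5 6 6 7
  R[8]: 1 2 3 3 4 5 5 6 7 8
  R[9]: 1 2 3 4 5 6 6 7 8 9
  R[10]: 1 2 3 4 5 6 7 8 9 10

second differences of R give the permutation w = (10, 2, 6, 1, 5, 8, 3, 9, 4, 7).

Fulton essential set (7 of the 21 Rothe cells):

[(1, 9, 0), (3, 1, 0), (3, 5, 1), (6, 4, 2), (6, 7, 4), (8, 4, 3), (8, 7, 5)]


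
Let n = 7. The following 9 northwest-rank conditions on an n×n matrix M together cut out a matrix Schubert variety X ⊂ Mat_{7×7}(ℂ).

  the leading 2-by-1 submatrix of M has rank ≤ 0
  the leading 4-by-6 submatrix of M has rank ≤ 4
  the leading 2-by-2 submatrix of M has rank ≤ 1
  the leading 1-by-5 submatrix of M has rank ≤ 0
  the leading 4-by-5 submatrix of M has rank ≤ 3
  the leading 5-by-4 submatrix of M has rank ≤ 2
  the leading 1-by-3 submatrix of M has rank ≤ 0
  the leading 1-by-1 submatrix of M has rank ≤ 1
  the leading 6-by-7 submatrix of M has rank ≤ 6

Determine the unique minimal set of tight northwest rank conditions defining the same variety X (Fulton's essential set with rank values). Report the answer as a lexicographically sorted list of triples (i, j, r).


Computing R[i][j] = min implied NW-rank bound (n=7, 9 conditions):

  i=1: 0, 0, 0, 0, 0, 1, 1
  i=2: 0, 1, 1, 1, 1, 2, 2
  i=3: 1, 2, 2, 2, 2, 3, 3
  i=4: 1, 2, 2, 2, 3, 4, 4
  i=5: 1, 2, 2, 2, 3, 4, 5
  i=6: 1, 2, 3, 3, 4, 5, 6
  i=7: 1, 2, 3, 4, 5, 6, 7

so w = (6, 2, 1, 5, 7, 3, 4).

D(w) has 10 cells with 3 SE-corners; essential set:

[(1, 5, 0), (2, 1, 0), (5, 4, 2)]


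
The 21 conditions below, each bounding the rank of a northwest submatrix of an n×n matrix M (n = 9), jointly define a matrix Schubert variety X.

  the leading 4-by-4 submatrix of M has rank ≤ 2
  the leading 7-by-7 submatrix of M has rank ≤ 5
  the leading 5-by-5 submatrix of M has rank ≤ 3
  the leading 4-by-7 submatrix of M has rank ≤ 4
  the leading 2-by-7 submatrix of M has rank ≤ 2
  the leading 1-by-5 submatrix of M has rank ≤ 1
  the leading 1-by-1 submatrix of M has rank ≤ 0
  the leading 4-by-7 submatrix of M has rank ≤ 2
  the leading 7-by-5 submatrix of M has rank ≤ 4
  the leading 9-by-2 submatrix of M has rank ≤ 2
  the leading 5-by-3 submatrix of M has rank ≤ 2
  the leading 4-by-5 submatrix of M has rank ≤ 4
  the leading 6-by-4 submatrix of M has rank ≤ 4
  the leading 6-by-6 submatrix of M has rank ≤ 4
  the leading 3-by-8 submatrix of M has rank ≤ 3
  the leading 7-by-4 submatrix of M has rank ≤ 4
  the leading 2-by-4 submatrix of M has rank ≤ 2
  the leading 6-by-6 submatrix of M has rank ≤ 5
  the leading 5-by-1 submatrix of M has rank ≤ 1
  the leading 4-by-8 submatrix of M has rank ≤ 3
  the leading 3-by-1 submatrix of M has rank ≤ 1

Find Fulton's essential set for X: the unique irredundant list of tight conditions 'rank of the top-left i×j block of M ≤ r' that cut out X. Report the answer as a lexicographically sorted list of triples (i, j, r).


The tightest implied rank at each (i,j), from the 21 conditions:

  R[1]: 0  1  1  1  1  1  1  1  1
  R[2]: 1  2  2  2  2  2  2  2  2
  R[3]: 1  2  2  2  2  2  2  3  3
  R[4]: 1  2  2  2  2  2  2  3  4
  R[5]: 1  2  2  3  3  3  3  4  5
  R[6]: 1  2  3  4  4  4  4  5  6
  R[7]: 1  2  3  4  4  5  5  6  7
  R[8]: 1  2  3  4  5  6  6  7  8
  R[9]: 1  2  3  4  5  6  7  8  9

second differences of R give the permutation w = (2, 1, 8, 9, 4, 3, 6, 5, 7).

4 SE-corners of the 13-cell Rothe diagram give Ess(w):

[(1, 1, 0), (4, 7, 2), (5, 3, 2), (7, 5, 4)]


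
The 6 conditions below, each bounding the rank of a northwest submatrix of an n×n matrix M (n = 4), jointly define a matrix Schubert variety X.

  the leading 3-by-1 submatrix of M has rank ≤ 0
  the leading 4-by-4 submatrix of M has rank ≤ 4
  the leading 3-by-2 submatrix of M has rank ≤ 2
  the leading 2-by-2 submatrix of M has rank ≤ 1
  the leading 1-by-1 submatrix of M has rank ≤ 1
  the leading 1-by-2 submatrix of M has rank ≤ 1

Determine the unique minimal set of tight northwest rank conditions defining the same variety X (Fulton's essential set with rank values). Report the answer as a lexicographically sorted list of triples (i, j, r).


Recovering R(i,j) via the rank-extension bound from the 6 conditions:

  i=1: 0 | 1 | 1 | 1
  i=2: 0 | 1 | 2 | 2
  i=3: 0 | 1 | 2 | 3
  i=4: 1 | 2 | 3 | 4

hence w(1..4) = (2, 3, 4, 1).

Rothe diagram D(w) (3 cells), 1 SE-corner (essential condition):

[(3, 1, 0)]


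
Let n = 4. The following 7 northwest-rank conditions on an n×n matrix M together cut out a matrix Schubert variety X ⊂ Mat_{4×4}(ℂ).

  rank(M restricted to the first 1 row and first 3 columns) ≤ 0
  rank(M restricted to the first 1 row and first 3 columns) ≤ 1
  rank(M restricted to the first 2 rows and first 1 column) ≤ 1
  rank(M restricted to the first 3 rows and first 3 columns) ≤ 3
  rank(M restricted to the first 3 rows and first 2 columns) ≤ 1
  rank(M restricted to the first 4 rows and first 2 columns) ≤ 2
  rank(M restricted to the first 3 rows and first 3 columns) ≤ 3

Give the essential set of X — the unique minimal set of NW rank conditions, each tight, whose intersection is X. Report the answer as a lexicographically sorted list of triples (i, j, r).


Rank table r_w(4×4) implied by the 7 constraints:

  0  0  0  1
  1  1  1  2
  1  1  2  3
  1  2  3  4

the unique w with this rank table is (4, 1, 3, 2).

Fulton essential set (2 of the 4 Rothe cells):

[(1, 3, 0), (3, 2, 1)]


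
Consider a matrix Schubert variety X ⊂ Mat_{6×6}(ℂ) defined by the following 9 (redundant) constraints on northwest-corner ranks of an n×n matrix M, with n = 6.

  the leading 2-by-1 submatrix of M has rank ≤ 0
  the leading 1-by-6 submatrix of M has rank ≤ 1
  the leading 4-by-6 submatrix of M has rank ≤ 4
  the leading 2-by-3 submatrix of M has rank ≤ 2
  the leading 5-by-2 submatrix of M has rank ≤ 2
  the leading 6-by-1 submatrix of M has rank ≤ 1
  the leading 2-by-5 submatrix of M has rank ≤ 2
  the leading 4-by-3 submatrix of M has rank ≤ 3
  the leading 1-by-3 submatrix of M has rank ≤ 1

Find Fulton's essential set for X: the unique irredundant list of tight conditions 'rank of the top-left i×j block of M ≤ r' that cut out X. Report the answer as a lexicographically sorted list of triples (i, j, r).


The tightest implied rank at each (i,j), from the 9 conditions:

  i=1: 0  1  1  1  1  1
  i=2: 0  1  2  2  2  2
  i=3: 1  2  3  3  3  3
  i=4: 1  2  3  4  4  4
  i=5: 1  2  3  4  5  5
  i=6: 1  2  3  4  5  6

giving w = (2, 3, 1, 4, 5, 6) via Δ²R.

|D(w)|=2, |Ess(w)|=1:

[(2, 1, 0)]


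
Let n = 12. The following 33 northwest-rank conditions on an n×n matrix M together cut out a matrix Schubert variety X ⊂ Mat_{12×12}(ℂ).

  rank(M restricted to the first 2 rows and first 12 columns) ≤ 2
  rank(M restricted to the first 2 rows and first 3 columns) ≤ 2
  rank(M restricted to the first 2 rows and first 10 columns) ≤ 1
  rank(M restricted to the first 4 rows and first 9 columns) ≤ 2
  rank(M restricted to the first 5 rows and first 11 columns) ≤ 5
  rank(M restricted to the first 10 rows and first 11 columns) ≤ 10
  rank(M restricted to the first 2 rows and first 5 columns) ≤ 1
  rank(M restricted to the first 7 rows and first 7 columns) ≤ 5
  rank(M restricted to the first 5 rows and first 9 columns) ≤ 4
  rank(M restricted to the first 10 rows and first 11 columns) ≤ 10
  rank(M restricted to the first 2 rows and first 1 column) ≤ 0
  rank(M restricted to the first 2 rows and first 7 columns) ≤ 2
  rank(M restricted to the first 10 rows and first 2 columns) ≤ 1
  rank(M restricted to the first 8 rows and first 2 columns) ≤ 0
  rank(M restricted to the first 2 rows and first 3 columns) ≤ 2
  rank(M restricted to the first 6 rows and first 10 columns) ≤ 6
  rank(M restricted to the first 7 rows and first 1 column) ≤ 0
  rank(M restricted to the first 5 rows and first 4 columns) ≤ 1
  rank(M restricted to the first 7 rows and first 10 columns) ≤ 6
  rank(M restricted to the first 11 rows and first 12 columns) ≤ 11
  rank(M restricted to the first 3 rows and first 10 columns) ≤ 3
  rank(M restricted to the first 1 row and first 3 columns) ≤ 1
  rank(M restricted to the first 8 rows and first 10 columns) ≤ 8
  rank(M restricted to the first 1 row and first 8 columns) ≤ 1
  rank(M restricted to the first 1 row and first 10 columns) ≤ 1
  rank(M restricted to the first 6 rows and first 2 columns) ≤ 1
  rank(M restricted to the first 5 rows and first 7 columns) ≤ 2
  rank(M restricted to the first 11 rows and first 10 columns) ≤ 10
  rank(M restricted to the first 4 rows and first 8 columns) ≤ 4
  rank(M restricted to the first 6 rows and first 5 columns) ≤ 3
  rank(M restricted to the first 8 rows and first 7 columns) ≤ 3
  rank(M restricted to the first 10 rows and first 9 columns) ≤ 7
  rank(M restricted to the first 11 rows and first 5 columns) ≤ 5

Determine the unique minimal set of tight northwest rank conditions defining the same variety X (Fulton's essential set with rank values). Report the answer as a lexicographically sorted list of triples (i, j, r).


Computing R[i][j] = min implied NW-rank bound (n=12, 33 conditions):

  0  0  1  1  1  1  1  1  1  1  1  1
  0  0  1  1  1  1  1  1  1  1  2  2
  0  0  1  1  2  2  2  2  2  2  3  3
  0  0  1  1  2  2  2  2  2  3  4  4
  0  0  1  1  2  2  2  3  3  4  5  5
  0  0  1  2  3  3  3  4  4  5  6  6
  0  0  1  2  3  3  3  4  5  6  7  7
  0  0  1  2  3  3  3  4  5  6  7  8
  1  1  2  3  4  4  4  5  6  7  8  9
  1  1  2  3  4  5  5  6  7  8  9  10
  1  2  3  4  5  6  6  7  8  9  10  11
  1  2  3  4  5  6  7  8  9  10  11  12

reading off 1-entries of Δ²R: w = (3, 11, 5, 10, 8, 4, 9, 12, 1, 6, 2, 7).

Fulton essential set (7 of the 37 Rothe cells):

[(2, 10, 1), (4, 9, 2), (5, 4, 1), (5, 7, 2), (8, 2, 0), (8, 7, 3), (10, 2, 1)]


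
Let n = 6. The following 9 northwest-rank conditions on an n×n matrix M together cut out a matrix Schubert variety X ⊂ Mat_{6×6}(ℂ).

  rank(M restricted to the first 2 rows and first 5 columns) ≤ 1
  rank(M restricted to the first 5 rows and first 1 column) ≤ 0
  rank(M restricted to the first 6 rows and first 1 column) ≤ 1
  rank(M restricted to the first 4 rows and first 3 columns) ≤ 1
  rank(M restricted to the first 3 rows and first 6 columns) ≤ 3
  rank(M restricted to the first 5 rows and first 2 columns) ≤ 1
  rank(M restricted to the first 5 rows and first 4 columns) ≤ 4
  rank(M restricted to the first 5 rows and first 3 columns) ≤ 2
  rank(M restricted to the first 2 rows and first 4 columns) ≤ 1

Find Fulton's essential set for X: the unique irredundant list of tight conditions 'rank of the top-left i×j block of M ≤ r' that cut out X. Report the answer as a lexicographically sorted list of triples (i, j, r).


Computing R[i][j] = min implied NW-rank bound (n=6, 9 conditions):

  i=1: 0, 1, 1, 1, 1, 1
  i=2: 0, 1, 1, 1, 1, 2
  i=3: 0, 1, 1, 2, 2, 3
  i=4: 0, 1, 1, 2, 3, 4
  i=5: 0, 1, 2, 3, 4, 5
  i=6: 1, 2, 3, 4, 5, 6

second differences of R give the permutation w = (2, 6, 4, 5, 3, 1).

Fulton essential set (3 of the 10 Rothe cells):

[(2, 5, 1), (4, 3, 1), (5, 1, 0)]


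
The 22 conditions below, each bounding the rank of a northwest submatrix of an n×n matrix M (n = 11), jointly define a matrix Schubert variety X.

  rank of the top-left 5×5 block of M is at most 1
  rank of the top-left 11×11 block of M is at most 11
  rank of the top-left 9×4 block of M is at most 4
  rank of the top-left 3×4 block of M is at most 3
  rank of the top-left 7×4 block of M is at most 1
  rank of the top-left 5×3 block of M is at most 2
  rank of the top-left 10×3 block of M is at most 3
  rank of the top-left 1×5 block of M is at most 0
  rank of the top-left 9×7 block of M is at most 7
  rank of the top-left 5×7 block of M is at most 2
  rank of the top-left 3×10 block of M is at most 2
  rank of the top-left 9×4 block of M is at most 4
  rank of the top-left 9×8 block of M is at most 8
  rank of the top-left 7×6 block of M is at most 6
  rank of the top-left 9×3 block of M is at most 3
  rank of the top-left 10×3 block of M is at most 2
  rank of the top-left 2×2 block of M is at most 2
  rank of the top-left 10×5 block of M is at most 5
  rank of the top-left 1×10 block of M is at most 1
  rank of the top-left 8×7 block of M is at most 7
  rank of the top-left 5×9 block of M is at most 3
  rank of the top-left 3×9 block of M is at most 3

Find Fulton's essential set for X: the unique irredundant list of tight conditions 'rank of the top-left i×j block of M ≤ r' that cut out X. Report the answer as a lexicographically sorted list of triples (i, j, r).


The tightest implied rank at each (i,j), from the 22 conditions:

  R[1]: 0 0 0 0 0 1 1 1 1 1 1
  R[2]: 1 1 1 1 1 2 2 2 2 2 2
  R[3]: 1 1 1 1 1 2 2 2 2 2 3
  R[4]: 1 1 1 1 1 2 2 3 3 3 4
  R[5]: 1 1 1 1 1 2 2 3 3 4 5
  R[6]: 1 1 1 1 2 3 3 4 4 5 6
  R[7]: 1 1 1 1 2 3 4 5 5 6 7
  R[8]: 1 2 2 2 3 4 5 6 6 7 8
  R[9]: 1 2 2 3 4 5 6 7 7 8 9
  R[10]: 1 2 2 3 4 5 6 7 8 9 10
  R[11]: 1 2 3 4 5 6 7 8 9 10 11

so w = (6, 1, 11, 8, 10, 5, 7, 2, 4, 9, 3).

Rothe diagram D(w) (32 cells), 7 SE-corners (essential conditions):

[(1, 5, 0), (3, 10, 2), (5, 5, 1), (5, 7, 2), (5, 9, 3), (7, 4, 1), (10, 3, 2)]


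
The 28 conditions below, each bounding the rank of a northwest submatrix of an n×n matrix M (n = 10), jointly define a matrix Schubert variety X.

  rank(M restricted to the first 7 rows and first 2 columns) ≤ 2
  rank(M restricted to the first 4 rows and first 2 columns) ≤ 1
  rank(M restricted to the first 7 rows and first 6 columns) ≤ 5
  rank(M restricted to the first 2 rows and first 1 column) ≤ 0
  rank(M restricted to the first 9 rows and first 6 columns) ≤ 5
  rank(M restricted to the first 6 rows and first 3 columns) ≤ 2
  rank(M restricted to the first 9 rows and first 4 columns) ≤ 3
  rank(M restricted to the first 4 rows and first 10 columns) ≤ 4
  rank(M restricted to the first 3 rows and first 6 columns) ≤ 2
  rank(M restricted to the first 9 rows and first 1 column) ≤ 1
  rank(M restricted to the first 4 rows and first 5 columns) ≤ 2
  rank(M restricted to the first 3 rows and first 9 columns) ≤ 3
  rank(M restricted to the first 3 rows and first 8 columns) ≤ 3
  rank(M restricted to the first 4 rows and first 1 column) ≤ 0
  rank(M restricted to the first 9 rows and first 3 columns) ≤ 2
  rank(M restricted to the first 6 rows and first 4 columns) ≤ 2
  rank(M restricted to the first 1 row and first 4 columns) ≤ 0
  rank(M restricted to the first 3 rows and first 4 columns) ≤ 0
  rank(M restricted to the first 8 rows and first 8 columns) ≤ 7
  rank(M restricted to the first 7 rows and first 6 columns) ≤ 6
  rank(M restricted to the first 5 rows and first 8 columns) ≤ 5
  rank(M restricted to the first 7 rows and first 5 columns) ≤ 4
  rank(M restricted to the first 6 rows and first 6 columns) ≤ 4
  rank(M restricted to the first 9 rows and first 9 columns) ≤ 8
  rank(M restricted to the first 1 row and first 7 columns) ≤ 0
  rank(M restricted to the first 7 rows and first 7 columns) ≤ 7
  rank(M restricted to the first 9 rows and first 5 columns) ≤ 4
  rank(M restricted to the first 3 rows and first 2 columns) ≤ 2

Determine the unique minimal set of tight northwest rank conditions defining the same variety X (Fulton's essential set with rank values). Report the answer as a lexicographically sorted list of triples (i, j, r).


Propagating the 28 rank bounds to every northwest block:

  row 1: 0 | 0 | 0 | 0 | 0 | 0 | 0 | 1 | 1 | 1
  row 2: 0 | 0 | 0 | 0 | 1 | 1 | 1 | 2 | 2 | 2
  row 3: 0 | 0 | 0 | 0 | 1 | 2 | 2 | 3 | 3 | 3
  row 4: 0 | 1 | 1 | 1 | 2 | 3 | 3 | 4 | 4 | 4
  row 5: 1 | 2 | 2 | 2 | 3 | 4 | 4 | 5 | 5 | 5
  row 6: 1 | 2 | 2 | 2 | 3 | 4 | 5 | 6 | 6 | 6
  row 7: 1 | 2 | 2 | 3 | 4 | 5 | 6 | 7 | 7 | 7
  row 8: 1 | 2 | 2 | 3 | 4 | 5 | 6 | 7 | 8 | 8
  row 9: 1 | 2 | 2 | 3 | 4 | 5 | 6 | 7 | 8 | 9
  row 10: 1 | 2 | 3 | 4 | 5 | 6 | 7 | 8 | 9 | 10

giving w = (8, 5, 6, 2, 1, 7, 4, 9, 10, 3) via Δ²R.

Rothe diagram D(w) (21 cells), 5 SE-corners (essential conditions):

[(1, 7, 0), (3, 4, 0), (4, 1, 0), (6, 4, 2), (9, 3, 2)]


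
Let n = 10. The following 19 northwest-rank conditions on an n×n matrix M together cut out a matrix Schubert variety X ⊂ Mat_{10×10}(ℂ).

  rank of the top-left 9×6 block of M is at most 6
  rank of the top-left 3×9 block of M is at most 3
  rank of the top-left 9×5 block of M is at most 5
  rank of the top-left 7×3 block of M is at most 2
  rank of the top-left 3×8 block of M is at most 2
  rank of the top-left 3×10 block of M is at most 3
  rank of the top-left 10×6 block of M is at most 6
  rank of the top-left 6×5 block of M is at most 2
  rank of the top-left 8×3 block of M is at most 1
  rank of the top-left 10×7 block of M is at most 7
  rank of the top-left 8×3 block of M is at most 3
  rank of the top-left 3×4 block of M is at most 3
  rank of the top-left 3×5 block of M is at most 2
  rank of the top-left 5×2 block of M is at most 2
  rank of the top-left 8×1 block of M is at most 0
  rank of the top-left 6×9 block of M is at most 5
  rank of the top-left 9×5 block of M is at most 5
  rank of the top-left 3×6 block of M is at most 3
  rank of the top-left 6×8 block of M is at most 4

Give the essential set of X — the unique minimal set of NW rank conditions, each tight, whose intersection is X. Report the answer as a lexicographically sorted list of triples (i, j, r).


Recovering R(i,j) via the rank-extension bound from the 19 conditions:

  0 | 1 | 1 | 1 | 1 | 1 | 1 | 1 | 1 | 1
  0 | 1 | 1 | 2 | 2 | 2 | 2 | 2 | 2 | 2
  0 | 1 | 1 | 2 | 2 | 2 | 2 | 2 | 3 | 3
  0 | 1 | 1 | 2 | 2 | 3 | 3 | 3 | 4 | 4
  0 | 1 | 1 | 2 | 2 | 3 | 4 | 4 | 5 | 5
  0 | 1 | 1 | 2 | 2 | 3 | 4 | 4 | 5 | 6
  0 | 1 | 1 | 2 | 3 | 4 | 5 | 5 | 6 | 7
  0 | 1 | 1 | 2 | 3 | 4 | 5 | 6 | 7 | 8
  1 | 2 | 2 | 3 | 4 | 5 | 6 | 7 | 8 | 9
  1 | 2 | 3 | 4 | 5 | 6 | 7 | 8 | 9 | 10

giving w = (2, 4, 9, 6, 7, 10, 5, 8, 1, 3) via Δ²R.

|D(w)|=23, |Ess(w)|=5:

[(3, 8, 2), (6, 5, 2), (6, 8, 4), (8, 1, 0), (8, 3, 1)]


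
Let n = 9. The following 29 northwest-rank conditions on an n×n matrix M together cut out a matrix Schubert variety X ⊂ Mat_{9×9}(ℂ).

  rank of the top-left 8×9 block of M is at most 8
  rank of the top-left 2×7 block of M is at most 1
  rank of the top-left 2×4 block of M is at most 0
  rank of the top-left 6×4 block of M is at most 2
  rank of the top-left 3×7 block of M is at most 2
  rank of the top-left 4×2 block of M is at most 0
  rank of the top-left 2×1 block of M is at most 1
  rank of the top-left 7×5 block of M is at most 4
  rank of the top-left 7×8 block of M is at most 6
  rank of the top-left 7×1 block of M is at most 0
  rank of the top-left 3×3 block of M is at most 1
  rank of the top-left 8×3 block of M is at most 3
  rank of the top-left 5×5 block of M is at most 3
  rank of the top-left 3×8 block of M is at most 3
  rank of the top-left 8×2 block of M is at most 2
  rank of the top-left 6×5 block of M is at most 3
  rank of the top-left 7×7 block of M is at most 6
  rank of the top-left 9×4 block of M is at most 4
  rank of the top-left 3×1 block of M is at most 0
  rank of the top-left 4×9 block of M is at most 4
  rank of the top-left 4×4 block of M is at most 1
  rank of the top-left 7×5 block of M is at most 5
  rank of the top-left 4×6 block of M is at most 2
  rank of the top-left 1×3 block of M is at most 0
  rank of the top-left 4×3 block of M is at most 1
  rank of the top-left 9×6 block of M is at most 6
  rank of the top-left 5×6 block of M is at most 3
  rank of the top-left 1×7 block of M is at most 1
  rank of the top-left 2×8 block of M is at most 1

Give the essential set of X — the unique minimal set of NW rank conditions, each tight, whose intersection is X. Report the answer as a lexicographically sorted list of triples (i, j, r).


Propagating the 29 rank bounds to every northwest block:

  row 1: 0, 0, 0, 0, 1, 1, 1, 1, 1
  row 2: 0, 0, 0, 0, 1, 1, 1, 1, 2
  row 3: 0, 0, 1, 1, 2, 2, 2, 2, 3
  row 4: 0, 0, 1, 1, 2, 2, 3, 3, 4
  row 5: 0, 1, 2, 2, 3, 3, 4, 4, 5
  row 6: 0, 1, 2, 2, 3, 4, 5, 5, 6
  row 7: 0, 1, 2, 3, 4, 5, 6, 6, 7
  row 8: 1, 2, 3, 4, 5, 6, 7, 7, 8
  row 9: 1, 2, 3, 4, 5, 6, 7, 8, 9

hence w(1..9) = (5, 9, 3, 7, 2, 6, 4, 1, 8).

D(w) has 21 cells with 7 SE-corners; essential set:

[(2, 4, 0), (2, 8, 1), (4, 2, 0), (4, 4, 1), (4, 6, 2), (6, 4, 2), (7, 1, 0)]


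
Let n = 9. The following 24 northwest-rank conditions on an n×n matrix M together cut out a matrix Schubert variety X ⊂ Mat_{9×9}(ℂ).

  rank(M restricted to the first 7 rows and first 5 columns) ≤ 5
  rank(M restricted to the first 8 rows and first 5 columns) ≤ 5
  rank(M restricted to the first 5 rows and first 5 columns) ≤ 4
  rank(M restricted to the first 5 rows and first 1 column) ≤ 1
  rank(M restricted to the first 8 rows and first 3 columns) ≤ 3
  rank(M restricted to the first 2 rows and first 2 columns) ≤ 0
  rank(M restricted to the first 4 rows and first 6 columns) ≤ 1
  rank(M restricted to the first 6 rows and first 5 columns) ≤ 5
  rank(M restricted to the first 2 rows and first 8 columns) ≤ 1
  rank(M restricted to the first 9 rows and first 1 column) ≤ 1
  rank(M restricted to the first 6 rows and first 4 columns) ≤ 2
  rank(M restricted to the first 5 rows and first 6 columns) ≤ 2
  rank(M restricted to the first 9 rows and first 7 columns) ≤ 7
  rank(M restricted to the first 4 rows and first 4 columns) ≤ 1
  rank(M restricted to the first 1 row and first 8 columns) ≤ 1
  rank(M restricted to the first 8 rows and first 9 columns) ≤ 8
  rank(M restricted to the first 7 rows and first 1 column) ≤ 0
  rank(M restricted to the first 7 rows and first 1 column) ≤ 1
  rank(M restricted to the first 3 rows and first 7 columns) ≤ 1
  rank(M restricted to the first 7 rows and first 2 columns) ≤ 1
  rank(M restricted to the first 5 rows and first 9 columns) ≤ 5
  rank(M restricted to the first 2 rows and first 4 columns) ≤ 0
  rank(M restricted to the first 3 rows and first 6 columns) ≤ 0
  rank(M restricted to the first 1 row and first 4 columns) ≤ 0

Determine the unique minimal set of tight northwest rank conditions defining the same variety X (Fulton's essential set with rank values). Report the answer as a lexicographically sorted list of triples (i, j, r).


Computing R[i][j] = min implied NW-rank bound (n=9, 24 conditions):

  i=1: 0 | 0 | 0 | 0 | 0 | 0 | 1 | 1 | 1
  i=2: 0 | 0 | 0 | 0 | 0 | 0 | 1 | 1 | 2
  i=3: 0 | 0 | 0 | 0 | 0 | 0 | 1 | 2 | 3
  i=4: 0 | 1 | 1 | 1 | 1 | 1 | 2 | 3 | 4
  i=5: 0 | 1 | 2 | 2 | 2 | 2 | 3 | 4 | 5
  i=6: 0 | 1 | 2 | 2 | 3 | 3 | 4 | 5 | 6
  i=7: 0 | 1 | 2 | 3 | 4 | 4 | 5 | 6 | 7
  i=8: 1 | 2 | 3 | 4 | 5 | 5 | 6 | 7 | 8
  i=9: 1 | 2 | 3 | 4 | 5 | 6 | 7 | 8 | 9

giving w = (7, 9, 8, 2, 3, 5, 4, 1, 6) via Δ²R.

|D(w)|=24, |Ess(w)|=4:

[(2, 8, 1), (3, 6, 0), (6, 4, 2), (7, 1, 0)]
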